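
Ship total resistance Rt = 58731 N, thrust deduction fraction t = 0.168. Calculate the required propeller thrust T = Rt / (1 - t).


Formula: T = Rt / (1 - t)
Step 1 — (1 - t) = 1 - 0.168 = 0.832
Step 2 — T = 58731 / 0.832 ≈ 70590 N (5 s.f.)

70590 N


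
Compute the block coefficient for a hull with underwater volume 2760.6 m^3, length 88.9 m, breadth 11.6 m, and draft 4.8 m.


Formula: Cb = V / (L * B * T)
Step 1 — L * B * T = 88.9 * 11.6 * 4.8 = 4949.952 m^3
Step 2 — Cb = 2760.6 / 4949.952 ≈ 0.55770 (5 s.f.)

0.55770


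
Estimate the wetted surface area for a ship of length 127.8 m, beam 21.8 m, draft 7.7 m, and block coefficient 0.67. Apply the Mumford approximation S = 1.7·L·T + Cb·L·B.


Formula: S = 1.7*L*T + V/T with V = Cb*L*B*T, i.e. S = L * (1.7*T + Cb*B)
Step 1 — 1.7*T = 1.7 * 7.7 = 13.09 m
Step 2 — Cb*B = 0.67 * 21.8 = 14.606 m
Step 3 — 1.7*T + Cb*B = 13.09 + 14.606 = 27.696 m
Step 4 — S = 127.8 * 27.696 ≈ 3539.5 m^2 (5 s.f.)

3539.5 m^2


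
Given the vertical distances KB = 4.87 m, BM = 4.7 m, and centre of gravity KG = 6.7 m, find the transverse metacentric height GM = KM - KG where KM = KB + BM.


Formula: GM = KB + BM - KG
Step 1 — KM = KB + BM = 4.87 + 4.7 = 9.57 m
Step 2 — GM = KM - KG = 9.57 - 6.7 = 2.87 m

2.87 m


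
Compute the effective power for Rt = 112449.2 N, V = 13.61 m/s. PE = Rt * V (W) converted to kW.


Formula: PE = Rt * V / 1000 (kW)
Step 1 — PE (W) = 112449.2 * 13.61 = 1530433.612 W
Step 2 — PE (kW) = 1530433.612 / 1000 ≈ 1530.4 kW (5 s.f.)

1530.4 kW


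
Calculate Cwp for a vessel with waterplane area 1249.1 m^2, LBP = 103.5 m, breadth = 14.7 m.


Formula: Cwp = Aw / (L * B)
Step 1 — L * B = 103.5 * 14.7 = 1521.45 m^2
Step 2 — Cwp = 1249.1 / 1521.45 ≈ 0.82099 (5 s.f.)

0.82099


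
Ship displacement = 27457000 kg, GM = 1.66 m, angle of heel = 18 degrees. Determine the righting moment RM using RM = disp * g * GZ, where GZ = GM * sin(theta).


Formula: GZ = GM * sin(theta); RM = disp * g * GZ
Step 1 — GZ = 1.66 * sin(18°) = 1.66 * 0.309017 = 0.512968 m
Step 2 — RM = 27457000 * 9.81 * 0.512968 ≈ 138170000 N·m (5 s.f.)

138170000 N·m


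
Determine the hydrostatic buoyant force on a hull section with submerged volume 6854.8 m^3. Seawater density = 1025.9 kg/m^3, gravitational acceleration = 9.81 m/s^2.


Formula: Fb = rho * g * V
Substituting: Fb = 1025.9 * 9.81 * 6854.8
Intermediate: 1025.9 * 9.81 = 10064.079
Result: Fb = 10064.079 * 6854.8 ≈ 68987000 N (5 s.f.)

68987000 N


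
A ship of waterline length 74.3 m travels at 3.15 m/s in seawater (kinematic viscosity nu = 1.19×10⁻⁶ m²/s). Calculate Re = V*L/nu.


Formula: Re = V * L / nu
Step 1 — V * L = 3.15 * 74.3 = 234.045 m^2/s
Step 2 — Re = 234.045 / 1.19e-6 = 1.97e+08

1.97e+08


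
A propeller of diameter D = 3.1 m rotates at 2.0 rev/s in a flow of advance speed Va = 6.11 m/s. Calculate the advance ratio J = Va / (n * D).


Formula: J = Va / (n * D)
Step 1 — n * D = 2.0 * 3.1 = 6.2
Step 2 — J = 6.11 / 6.2 ≈ 0.98548 (5 s.f.)

0.98548


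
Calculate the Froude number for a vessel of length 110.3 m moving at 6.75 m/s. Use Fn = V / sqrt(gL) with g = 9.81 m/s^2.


Formula: Fn = V / sqrt(g * L)
Step 1 — g * L = 9.81 * 110.3 = 1082.043
Step 2 — sqrt(g * L) = sqrt(1082.043) = 32.894422
Step 3 — Fn = 6.75 / 32.894422 ≈ 0.20520 (5 s.f.)

0.20520


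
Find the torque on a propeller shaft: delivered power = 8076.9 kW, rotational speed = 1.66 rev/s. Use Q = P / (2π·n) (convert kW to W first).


Formula: Q = P_W / (2 * pi * n)
Step 1 — P_W = 8076.9 kW * 1000 = 8076900.0 W
Step 2 — 2 * pi * n = 2 * pi * 1.66 = 10.430088
Step 3 — Q = 8076900.0 / 10.430088 ≈ 774380 N·m (5 s.f.)

774380 N·m


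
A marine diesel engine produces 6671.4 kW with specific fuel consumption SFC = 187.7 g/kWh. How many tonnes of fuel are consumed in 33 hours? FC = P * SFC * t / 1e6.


Formula: FC (tonnes) = P * SFC * t / 1,000,000
Step 1 — P * SFC * t = 6671.4 * 187.7 * 33 = 41323318.74 g
Step 2 — FC (tonnes) = 41323318.74 / 1,000,000 ≈ 41.323 tonnes (5 s.f.)

41.323 tonnes


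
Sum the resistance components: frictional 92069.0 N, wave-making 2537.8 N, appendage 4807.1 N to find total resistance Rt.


Formula: Rt = Rf + Rw + Ra
Substituting: Rt = 92069.0 + 2537.8 + 4807.1
Result: Rt = 99413.9 N

99413.9 N


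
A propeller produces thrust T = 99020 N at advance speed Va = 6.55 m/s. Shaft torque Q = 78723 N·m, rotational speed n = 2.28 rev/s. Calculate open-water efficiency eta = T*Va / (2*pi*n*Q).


Formula: eta = T * Va / (2 * pi * n * Q)
Step 1 — numerator = T * Va = 99020 * 6.55 = 648581.0
Step 2 — 2 * pi * n = 2 * pi * 2.28 = 14.325663
Step 3 — denominator = 14.325663 * 78723 = 1127759.17
Step 4 — eta = 648581.0 / 1127759.17 ≈ 0.57511 (5 s.f.)

0.57511


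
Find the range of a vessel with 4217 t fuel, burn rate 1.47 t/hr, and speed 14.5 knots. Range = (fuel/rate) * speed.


Formula: endurance = fuel / rate; range = endurance * speed
Step 1 — endurance = 4217 / 1.47 = 2868.7075 hours
Step 2 — range = 2868.7075 * 14.5 ≈ 41596 nautical miles (5 s.f.)

41596 NM


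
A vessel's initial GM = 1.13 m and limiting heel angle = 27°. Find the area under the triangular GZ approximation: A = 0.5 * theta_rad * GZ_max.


Formula: GZ_max = GM * sin(theta); Area = 0.5 * theta_rad * GZ_max
Step 1 — GZ_max = 1.13 * sin(27°) = 1.13 * 0.45399 = 0.513009 m
Step 2 — theta_rad = 27 * pi/180 = 0.471239 rad
Step 3 — Area = 0.5 * 0.471239 * 0.513009 ≈ 0.12087 m·rad (5 s.f.)

0.12087 m·rad


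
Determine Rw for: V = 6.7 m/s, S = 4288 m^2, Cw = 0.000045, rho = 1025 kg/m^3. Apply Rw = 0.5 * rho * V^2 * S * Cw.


Formula: Rw = 0.5 * rho * V^2 * S * Cw
Step 1 — V^2 = 6.7^2 = 44.89
Step 2 — 0.5 * rho * V^2 = 0.5 * 1025 * 44.89 = 23006.125
Step 3 — Rw = 23006.125 * 4288 * 0.000045 ≈ 4439.3 N (5 s.f.)

4439.3 N


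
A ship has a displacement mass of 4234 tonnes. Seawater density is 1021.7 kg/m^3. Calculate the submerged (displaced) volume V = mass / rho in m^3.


Formula: V = mass / rho
Step 1 — convert tonnes to kg: 4234 t * 1000 = 4234000 kg
Step 2 — V = 4234000 / 1021.7 ≈ 4144.1 m^3 (5 s.f.)

4144.1 m^3


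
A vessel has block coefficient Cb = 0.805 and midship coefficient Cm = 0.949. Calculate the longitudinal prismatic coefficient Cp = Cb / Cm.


Formula: Cp = Cb / Cm
Substituting: Cp = 0.805 / 0.949
Result: Cp ≈ 0.84826 (5 s.f.)

0.84826


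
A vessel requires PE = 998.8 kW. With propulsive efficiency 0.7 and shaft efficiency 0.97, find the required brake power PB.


Formula: PB = PE / (eta_D * eta_S)
Step 1 — combined efficiency = eta_D * eta_S = 0.7 * 0.97 = 0.679
Step 2 — PB = 998.8 / 0.679 ≈ 1471.0 kW (5 s.f.)

1471.0 kW


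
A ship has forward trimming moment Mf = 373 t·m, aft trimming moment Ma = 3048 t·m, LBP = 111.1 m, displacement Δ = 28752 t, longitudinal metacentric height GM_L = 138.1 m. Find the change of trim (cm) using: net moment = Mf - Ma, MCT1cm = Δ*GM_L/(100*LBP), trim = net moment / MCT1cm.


Formula: net trimming moment = Mf - Ma; MCT1cm = Δ*GM_L/(100*LBP); trim = net moment / MCT1cm
Step 1 — net trimming moment = 373 - 3048 = -2675 t·m
Step 2 — MCT1cm = 28752 * 138.1 / (100 * 111.1) = 357.3943 t·m/cm
Step 3 — trim = -2675 / 357.3943 ≈ -7.4847 cm (5 s.f.)

-7.4847 cm


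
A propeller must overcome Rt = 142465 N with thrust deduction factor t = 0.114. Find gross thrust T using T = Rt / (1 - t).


Formula: T = Rt / (1 - t)
Step 1 — (1 - t) = 1 - 0.114 = 0.886
Step 2 — T = 142465 / 0.886 ≈ 160800 N (5 s.f.)

160800 N


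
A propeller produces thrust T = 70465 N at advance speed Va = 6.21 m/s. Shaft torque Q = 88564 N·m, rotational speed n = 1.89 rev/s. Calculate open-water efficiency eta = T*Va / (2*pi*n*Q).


Formula: eta = T * Va / (2 * pi * n * Q)
Step 1 — numerator = T * Va = 70465 * 6.21 = 437587.65
Step 2 — 2 * pi * n = 2 * pi * 1.89 = 11.87522
Step 3 — denominator = 11.87522 * 88564 = 1051716.98
Step 4 — eta = 437587.65 / 1051716.98 ≈ 0.41607 (5 s.f.)

0.41607


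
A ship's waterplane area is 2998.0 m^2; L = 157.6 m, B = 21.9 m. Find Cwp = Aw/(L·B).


Formula: Cwp = Aw / (L * B)
Step 1 — L * B = 157.6 * 21.9 = 3451.44 m^2
Step 2 — Cwp = 2998.0 / 3451.44 ≈ 0.86862 (5 s.f.)

0.86862


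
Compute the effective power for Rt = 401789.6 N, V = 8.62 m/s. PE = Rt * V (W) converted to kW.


Formula: PE = Rt * V / 1000 (kW)
Step 1 — PE (W) = 401789.6 * 8.62 = 3463426.352 W
Step 2 — PE (kW) = 3463426.352 / 1000 ≈ 3463.4 kW (5 s.f.)

3463.4 kW


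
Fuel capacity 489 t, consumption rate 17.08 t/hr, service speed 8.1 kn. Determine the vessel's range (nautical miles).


Formula: endurance = fuel / rate; range = endurance * speed
Step 1 — endurance = 489 / 17.08 = 28.63 hours
Step 2 — range = 28.63 * 8.1 ≈ 231.90 nautical miles (5 s.f.)

231.90 NM


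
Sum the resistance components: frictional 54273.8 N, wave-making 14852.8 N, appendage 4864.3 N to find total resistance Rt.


Formula: Rt = Rf + Rw + Ra
Substituting: Rt = 54273.8 + 14852.8 + 4864.3
Result: Rt = 73990.9 N

73990.9 N


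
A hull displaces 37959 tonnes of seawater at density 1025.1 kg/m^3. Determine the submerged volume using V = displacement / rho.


Formula: V = mass / rho
Step 1 — convert tonnes to kg: 37959 t * 1000 = 37959000 kg
Step 2 — V = 37959000 / 1025.1 ≈ 37030 m^3 (5 s.f.)

37030 m^3


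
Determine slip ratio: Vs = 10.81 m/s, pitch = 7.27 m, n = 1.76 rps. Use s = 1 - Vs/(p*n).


Formula: s = 1 - Vs / (p * n)
Step 1 — p * n = 7.27 * 1.76 = 12.7952
Step 2 — Vs / (p*n) = 10.81 / 12.7952 = 0.844848 (6 d.p.)
Step 3 — s = 1 - 0.844848 = 0.155152

0.155152


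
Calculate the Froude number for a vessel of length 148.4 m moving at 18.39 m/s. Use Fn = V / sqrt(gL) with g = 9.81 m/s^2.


Formula: Fn = V / sqrt(g * L)
Step 1 — g * L = 9.81 * 148.4 = 1455.804
Step 2 — sqrt(g * L) = sqrt(1455.804) = 38.155
Step 3 — Fn = 18.39 / 38.155 ≈ 0.48198 (5 s.f.)

0.48198


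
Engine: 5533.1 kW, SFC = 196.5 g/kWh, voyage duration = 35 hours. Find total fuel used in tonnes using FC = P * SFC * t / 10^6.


Formula: FC (tonnes) = P * SFC * t / 1,000,000
Step 1 — P * SFC * t = 5533.1 * 196.5 * 35 = 38053895.25 g
Step 2 — FC (tonnes) = 38053895.25 / 1,000,000 ≈ 38.054 tonnes (5 s.f.)

38.054 tonnes


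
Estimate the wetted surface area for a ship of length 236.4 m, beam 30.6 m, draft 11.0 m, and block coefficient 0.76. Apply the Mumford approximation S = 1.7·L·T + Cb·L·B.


Formula: S = 1.7*L*T + V/T with V = Cb*L*B*T, i.e. S = L * (1.7*T + Cb*B)
Step 1 — 1.7*T = 1.7 * 11.0 = 18.7 m
Step 2 — Cb*B = 0.76 * 30.6 = 23.256 m
Step 3 — 1.7*T + Cb*B = 18.7 + 23.256 = 41.956 m
Step 4 — S = 236.4 * 41.956 ≈ 9918.4 m^2 (5 s.f.)

9918.4 m^2


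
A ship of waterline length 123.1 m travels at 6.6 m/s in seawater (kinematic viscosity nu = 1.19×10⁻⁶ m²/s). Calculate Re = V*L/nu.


Formula: Re = V * L / nu
Step 1 — V * L = 6.6 * 123.1 = 812.46 m^2/s
Step 2 — Re = 812.46 / 1.19e-6 = 6.83e+08

6.83e+08


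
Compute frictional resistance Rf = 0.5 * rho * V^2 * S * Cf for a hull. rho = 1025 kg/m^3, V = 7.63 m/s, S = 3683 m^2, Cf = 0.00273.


Formula: Rf = 0.5 * rho * V^2 * S * Cf
Step 1 — V^2 = 7.63^2 = 58.2169
Step 2 — 0.5 * rho * V^2 = 0.5 * 1025 * 58.2169 = 29836.16125
Step 3 — Rf = 29836.16125 * 3683 * 0.00273 ≈ 299990 N (5 s.f.)

299990 N


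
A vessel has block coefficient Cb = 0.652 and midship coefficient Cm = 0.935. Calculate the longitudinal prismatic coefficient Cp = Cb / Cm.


Formula: Cp = Cb / Cm
Substituting: Cp = 0.652 / 0.935
Result: Cp ≈ 0.69733 (5 s.f.)

0.69733


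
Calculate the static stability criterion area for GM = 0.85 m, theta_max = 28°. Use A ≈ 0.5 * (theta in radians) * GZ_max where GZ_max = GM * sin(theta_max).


Formula: GZ_max = GM * sin(theta); Area = 0.5 * theta_rad * GZ_max
Step 1 — GZ_max = 0.85 * sin(28°) = 0.85 * 0.469472 = 0.399051 m
Step 2 — theta_rad = 28 * pi/180 = 0.488692 rad
Step 3 — Area = 0.5 * 0.488692 * 0.399051 ≈ 0.097507 m·rad (5 s.f.)

0.097507 m·rad


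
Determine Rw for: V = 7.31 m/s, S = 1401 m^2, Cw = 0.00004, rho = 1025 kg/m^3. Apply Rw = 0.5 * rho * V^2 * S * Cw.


Formula: Rw = 0.5 * rho * V^2 * S * Cw
Step 1 — V^2 = 7.31^2 = 53.4361
Step 2 — 0.5 * rho * V^2 = 0.5 * 1025 * 53.4361 = 27386.00125
Step 3 — Rw = 27386.00125 * 1401 * 0.00004 ≈ 1534.7 N (5 s.f.)

1534.7 N


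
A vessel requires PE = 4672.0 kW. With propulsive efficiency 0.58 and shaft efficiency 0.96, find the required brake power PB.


Formula: PB = PE / (eta_D * eta_S)
Step 1 — combined efficiency = eta_D * eta_S = 0.58 * 0.96 = 0.5568
Step 2 — PB = 4672.0 / 0.5568 ≈ 8390.8 kW (5 s.f.)

8390.8 kW


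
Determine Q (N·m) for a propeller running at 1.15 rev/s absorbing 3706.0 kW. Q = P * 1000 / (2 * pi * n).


Formula: Q = P_W / (2 * pi * n)
Step 1 — P_W = 3706.0 kW * 1000 = 3706000.0 W
Step 2 — 2 * pi * n = 2 * pi * 1.15 = 7.225663
Step 3 — Q = 3706000.0 / 7.225663 ≈ 512890 N·m (5 s.f.)

512890 N·m


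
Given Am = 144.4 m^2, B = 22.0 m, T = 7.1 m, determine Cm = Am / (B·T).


Formula: Cm = Am / (B * T)
Step 1 — B * T = 22.0 * 7.1 = 156.2 m^2
Step 2 — Cm = 144.4 / 156.2 ≈ 0.92446 (5 s.f.)

0.92446


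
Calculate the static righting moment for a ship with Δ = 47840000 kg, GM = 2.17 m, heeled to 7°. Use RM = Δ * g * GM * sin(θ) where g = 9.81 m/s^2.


Formula: GZ = GM * sin(theta); RM = disp * g * GZ
Step 1 — GZ = 2.17 * sin(7°) = 2.17 * 0.121869 = 0.264456 m
Step 2 — RM = 47840000 * 9.81 * 0.264456 ≈ 124110000 N·m (5 s.f.)

124110000 N·m


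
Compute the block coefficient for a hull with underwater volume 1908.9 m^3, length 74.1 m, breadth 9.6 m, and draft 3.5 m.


Formula: Cb = V / (L * B * T)
Step 1 — L * B * T = 74.1 * 9.6 * 3.5 = 2489.76 m^3
Step 2 — Cb = 1908.9 / 2489.76 ≈ 0.76670 (5 s.f.)

0.76670


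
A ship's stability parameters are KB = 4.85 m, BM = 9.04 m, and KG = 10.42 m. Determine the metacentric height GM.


Formula: GM = KB + BM - KG
Step 1 — KM = KB + BM = 4.85 + 9.04 = 13.89 m
Step 2 — GM = KM - KG = 13.89 - 10.42 = 3.47 m

3.47 m


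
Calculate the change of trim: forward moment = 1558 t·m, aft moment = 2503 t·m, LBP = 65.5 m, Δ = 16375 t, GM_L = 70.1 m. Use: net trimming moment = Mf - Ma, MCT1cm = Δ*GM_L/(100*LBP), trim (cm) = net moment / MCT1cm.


Formula: net trimming moment = Mf - Ma; MCT1cm = Δ*GM_L/(100*LBP); trim = net moment / MCT1cm
Step 1 — net trimming moment = 1558 - 2503 = -945 t·m
Step 2 — MCT1cm = 16375 * 70.1 / (100 * 65.5) = 175.25 t·m/cm
Step 3 — trim = -945 / 175.25 ≈ -5.3923 cm (5 s.f.)

-5.3923 cm


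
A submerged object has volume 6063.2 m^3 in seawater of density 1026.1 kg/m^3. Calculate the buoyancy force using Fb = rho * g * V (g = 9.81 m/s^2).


Formula: Fb = rho * g * V
Substituting: Fb = 1026.1 * 9.81 * 6063.2
Intermediate: 1026.1 * 9.81 = 10066.041
Result: Fb = 10066.041 * 6063.2 ≈ 61032000 N (5 s.f.)

61032000 N


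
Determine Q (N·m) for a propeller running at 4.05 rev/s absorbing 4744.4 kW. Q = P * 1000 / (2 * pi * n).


Formula: Q = P_W / (2 * pi * n)
Step 1 — P_W = 4744.4 kW * 1000 = 4744400.0 W
Step 2 — 2 * pi * n = 2 * pi * 4.05 = 25.4469
Step 3 — Q = 4744400.0 / 25.4469 ≈ 186440 N·m (5 s.f.)

186440 N·m


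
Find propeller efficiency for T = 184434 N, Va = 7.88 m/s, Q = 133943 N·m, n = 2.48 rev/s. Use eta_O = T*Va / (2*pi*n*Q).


Formula: eta = T * Va / (2 * pi * n * Q)
Step 1 — numerator = T * Va = 184434 * 7.88 = 1453339.92
Step 2 — 2 * pi * n = 2 * pi * 2.48 = 15.5823
Step 3 — denominator = 15.5823 * 133943 = 2087140.01
Step 4 — eta = 1453339.92 / 2087140.01 ≈ 0.69633 (5 s.f.)

0.69633


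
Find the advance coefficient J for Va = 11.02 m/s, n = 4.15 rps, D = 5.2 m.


Formula: J = Va / (n * D)
Step 1 — n * D = 4.15 * 5.2 = 21.58
Step 2 — J = 11.02 / 21.58 ≈ 0.51066 (5 s.f.)

0.51066


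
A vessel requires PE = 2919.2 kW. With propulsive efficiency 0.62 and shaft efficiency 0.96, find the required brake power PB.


Formula: PB = PE / (eta_D * eta_S)
Step 1 — combined efficiency = eta_D * eta_S = 0.62 * 0.96 = 0.5952
Step 2 — PB = 2919.2 / 0.5952 ≈ 4904.6 kW (5 s.f.)

4904.6 kW


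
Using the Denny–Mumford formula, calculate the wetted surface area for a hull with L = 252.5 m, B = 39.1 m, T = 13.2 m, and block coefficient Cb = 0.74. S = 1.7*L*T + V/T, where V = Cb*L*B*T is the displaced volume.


Formula: S = 1.7*L*T + V/T with V = Cb*L*B*T, i.e. S = L * (1.7*T + Cb*B)
Step 1 — 1.7*T = 1.7 * 13.2 = 22.44 m
Step 2 — Cb*B = 0.74 * 39.1 = 28.934 m
Step 3 — 1.7*T + Cb*B = 22.44 + 28.934 = 51.374 m
Step 4 — S = 252.5 * 51.374 ≈ 12972 m^2 (5 s.f.)

12972 m^2


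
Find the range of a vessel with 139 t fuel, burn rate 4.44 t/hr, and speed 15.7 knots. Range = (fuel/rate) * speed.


Formula: endurance = fuel / rate; range = endurance * speed
Step 1 — endurance = 139 / 4.44 = 31.3063 hours
Step 2 — range = 31.3063 * 15.7 ≈ 491.51 nautical miles (5 s.f.)

491.51 NM


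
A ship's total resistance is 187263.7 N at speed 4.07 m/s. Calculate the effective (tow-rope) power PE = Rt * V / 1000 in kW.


Formula: PE = Rt * V / 1000 (kW)
Step 1 — PE (W) = 187263.7 * 4.07 = 762163.259 W
Step 2 — PE (kW) = 762163.259 / 1000 ≈ 762.16 kW (5 s.f.)

762.16 kW


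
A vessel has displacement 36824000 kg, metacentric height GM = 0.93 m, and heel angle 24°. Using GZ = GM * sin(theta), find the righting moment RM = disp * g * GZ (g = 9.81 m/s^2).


Formula: GZ = GM * sin(theta); RM = disp * g * GZ
Step 1 — GZ = 0.93 * sin(24°) = 0.93 * 0.406737 = 0.378265 m
Step 2 — RM = 36824000 * 9.81 * 0.378265 ≈ 136650000 N·m (5 s.f.)

136650000 N·m


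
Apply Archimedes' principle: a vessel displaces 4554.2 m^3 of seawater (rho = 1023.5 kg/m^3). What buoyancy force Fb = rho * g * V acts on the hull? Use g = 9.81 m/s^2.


Formula: Fb = rho * g * V
Substituting: Fb = 1023.5 * 9.81 * 4554.2
Intermediate: 1023.5 * 9.81 = 10040.535
Result: Fb = 10040.535 * 4554.2 ≈ 45727000 N (5 s.f.)

45727000 N


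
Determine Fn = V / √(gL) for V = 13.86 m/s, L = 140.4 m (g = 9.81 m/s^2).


Formula: Fn = V / sqrt(g * L)
Step 1 — g * L = 9.81 * 140.4 = 1377.324
Step 2 — sqrt(g * L) = sqrt(1377.324) = 37.112316
Step 3 — Fn = 13.86 / 37.112316 ≈ 0.37346 (5 s.f.)

0.37346


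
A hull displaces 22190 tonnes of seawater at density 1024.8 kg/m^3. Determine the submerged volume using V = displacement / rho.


Formula: V = mass / rho
Step 1 — convert tonnes to kg: 22190 t * 1000 = 22190000 kg
Step 2 — V = 22190000 / 1024.8 ≈ 21653 m^3 (5 s.f.)

21653 m^3


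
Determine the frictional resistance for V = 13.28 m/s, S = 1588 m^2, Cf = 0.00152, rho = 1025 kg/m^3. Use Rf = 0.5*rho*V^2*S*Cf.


Formula: Rf = 0.5 * rho * V^2 * S * Cf
Step 1 — V^2 = 13.28^2 = 176.3584
Step 2 — 0.5 * rho * V^2 = 0.5 * 1025 * 176.3584 = 90383.68
Step 3 — Rf = 90383.68 * 1588 * 0.00152 ≈ 218160 N (5 s.f.)

218160 N


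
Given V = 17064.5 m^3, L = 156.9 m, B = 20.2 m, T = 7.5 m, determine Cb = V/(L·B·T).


Formula: Cb = V / (L * B * T)
Step 1 — L * B * T = 156.9 * 20.2 * 7.5 = 23770.35 m^3
Step 2 — Cb = 17064.5 / 23770.35 ≈ 0.71789 (5 s.f.)

0.71789


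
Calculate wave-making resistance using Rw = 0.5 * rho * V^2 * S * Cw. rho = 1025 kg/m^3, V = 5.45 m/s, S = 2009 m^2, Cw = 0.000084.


Formula: Rw = 0.5 * rho * V^2 * S * Cw
Step 1 — V^2 = 5.45^2 = 29.7025
Step 2 — 0.5 * rho * V^2 = 0.5 * 1025 * 29.7025 = 15222.53125
Step 3 — Rw = 15222.53125 * 2009 * 0.000084 ≈ 2568.9 N (5 s.f.)

2568.9 N


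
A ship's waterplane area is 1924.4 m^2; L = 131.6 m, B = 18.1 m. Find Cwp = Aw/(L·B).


Formula: Cwp = Aw / (L * B)
Step 1 — L * B = 131.6 * 18.1 = 2381.96 m^2
Step 2 — Cwp = 1924.4 / 2381.96 ≈ 0.80791 (5 s.f.)

0.80791


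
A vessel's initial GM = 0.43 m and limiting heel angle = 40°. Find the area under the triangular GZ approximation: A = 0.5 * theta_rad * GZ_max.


Formula: GZ_max = GM * sin(theta); Area = 0.5 * theta_rad * GZ_max
Step 1 — GZ_max = 0.43 * sin(40°) = 0.43 * 0.642788 = 0.276399 m
Step 2 — theta_rad = 40 * pi/180 = 0.698132 rad
Step 3 — Area = 0.5 * 0.698132 * 0.276399 ≈ 0.096481 m·rad (5 s.f.)

0.096481 m·rad


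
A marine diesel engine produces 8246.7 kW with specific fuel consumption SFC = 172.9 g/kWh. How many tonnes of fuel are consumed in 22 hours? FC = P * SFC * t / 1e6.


Formula: FC (tonnes) = P * SFC * t / 1,000,000
Step 1 — P * SFC * t = 8246.7 * 172.9 * 22 = 31368797.46 g
Step 2 — FC (tonnes) = 31368797.46 / 1,000,000 ≈ 31.369 tonnes (5 s.f.)

31.369 tonnes


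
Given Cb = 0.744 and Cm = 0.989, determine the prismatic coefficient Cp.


Formula: Cp = Cb / Cm
Substituting: Cp = 0.744 / 0.989
Result: Cp ≈ 0.75228 (5 s.f.)

0.75228


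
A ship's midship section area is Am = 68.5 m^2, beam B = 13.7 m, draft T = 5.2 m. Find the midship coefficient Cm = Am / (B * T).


Formula: Cm = Am / (B * T)
Step 1 — B * T = 13.7 * 5.2 = 71.24 m^2
Step 2 — Cm = 68.5 / 71.24 ≈ 0.96154 (5 s.f.)

0.96154


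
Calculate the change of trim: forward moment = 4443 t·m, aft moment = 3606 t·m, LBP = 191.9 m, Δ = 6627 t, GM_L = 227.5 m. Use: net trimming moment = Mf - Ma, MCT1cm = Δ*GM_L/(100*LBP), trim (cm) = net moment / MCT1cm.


Formula: net trimming moment = Mf - Ma; MCT1cm = Δ*GM_L/(100*LBP); trim = net moment / MCT1cm
Step 1 — net trimming moment = 4443 - 3606 = 837 t·m
Step 2 — MCT1cm = 6627 * 227.5 / (100 * 191.9) = 78.564 t·m/cm
Step 3 — trim = 837 / 78.564 ≈ 10.654 cm (5 s.f.)

10.654 cm


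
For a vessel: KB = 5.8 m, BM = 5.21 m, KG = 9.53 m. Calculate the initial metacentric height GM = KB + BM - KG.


Formula: GM = KB + BM - KG
Step 1 — KM = KB + BM = 5.8 + 5.21 = 11.01 m
Step 2 — GM = KM - KG = 11.01 - 9.53 = 1.48 m

1.48 m


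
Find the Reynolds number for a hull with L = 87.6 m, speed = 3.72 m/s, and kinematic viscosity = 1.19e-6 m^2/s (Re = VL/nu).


Formula: Re = V * L / nu
Step 1 — V * L = 3.72 * 87.6 = 325.872 m^2/s
Step 2 — Re = 325.872 / 1.19e-6 = 2.74e+08

2.74e+08


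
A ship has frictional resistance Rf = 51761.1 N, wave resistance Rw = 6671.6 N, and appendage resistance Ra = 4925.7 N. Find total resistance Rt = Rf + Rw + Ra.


Formula: Rt = Rf + Rw + Ra
Substituting: Rt = 51761.1 + 6671.6 + 4925.7
Result: Rt = 63358.4 N

63358.4 N


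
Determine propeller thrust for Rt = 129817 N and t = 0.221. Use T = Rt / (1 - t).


Formula: T = Rt / (1 - t)
Step 1 — (1 - t) = 1 - 0.221 = 0.779
Step 2 — T = 129817 / 0.779 ≈ 166650 N (5 s.f.)

166650 N


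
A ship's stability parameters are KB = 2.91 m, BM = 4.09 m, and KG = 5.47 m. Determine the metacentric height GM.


Formula: GM = KB + BM - KG
Step 1 — KM = KB + BM = 2.91 + 4.09 = 7.0 m
Step 2 — GM = KM - KG = 7.0 - 5.47 = 1.53 m

1.53 m


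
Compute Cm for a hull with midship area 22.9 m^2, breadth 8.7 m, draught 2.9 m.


Formula: Cm = Am / (B * T)
Step 1 — B * T = 8.7 * 2.9 = 25.23 m^2
Step 2 — Cm = 22.9 / 25.23 ≈ 0.90765 (5 s.f.)

0.90765


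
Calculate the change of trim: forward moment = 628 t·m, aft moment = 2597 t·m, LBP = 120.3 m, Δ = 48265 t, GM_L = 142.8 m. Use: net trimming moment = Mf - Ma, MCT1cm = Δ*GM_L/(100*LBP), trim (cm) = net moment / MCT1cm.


Formula: net trimming moment = Mf - Ma; MCT1cm = Δ*GM_L/(100*LBP); trim = net moment / MCT1cm
Step 1 — net trimming moment = 628 - 2597 = -1969 t·m
Step 2 — MCT1cm = 48265 * 142.8 / (100 * 120.3) = 572.9212 t·m/cm
Step 3 — trim = -1969 / 572.9212 ≈ -3.4368 cm (5 s.f.)

-3.4368 cm


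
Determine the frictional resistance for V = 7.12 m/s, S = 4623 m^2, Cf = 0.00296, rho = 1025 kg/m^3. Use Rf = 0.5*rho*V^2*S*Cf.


Formula: Rf = 0.5 * rho * V^2 * S * Cf
Step 1 — V^2 = 7.12^2 = 50.6944
Step 2 — 0.5 * rho * V^2 = 0.5 * 1025 * 50.6944 = 25980.88
Step 3 — Rf = 25980.88 * 4623 * 0.00296 ≈ 355520 N (5 s.f.)

355520 N


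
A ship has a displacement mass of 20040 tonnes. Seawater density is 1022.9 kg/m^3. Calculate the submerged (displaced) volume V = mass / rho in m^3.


Formula: V = mass / rho
Step 1 — convert tonnes to kg: 20040 t * 1000 = 20040000 kg
Step 2 — V = 20040000 / 1022.9 ≈ 19591 m^3 (5 s.f.)

19591 m^3


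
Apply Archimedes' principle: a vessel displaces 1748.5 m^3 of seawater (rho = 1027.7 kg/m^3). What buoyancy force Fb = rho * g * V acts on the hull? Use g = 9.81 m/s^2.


Formula: Fb = rho * g * V
Substituting: Fb = 1027.7 * 9.81 * 1748.5
Intermediate: 1027.7 * 9.81 = 10081.737
Result: Fb = 10081.737 * 1748.5 ≈ 17628000 N (5 s.f.)

17628000 N


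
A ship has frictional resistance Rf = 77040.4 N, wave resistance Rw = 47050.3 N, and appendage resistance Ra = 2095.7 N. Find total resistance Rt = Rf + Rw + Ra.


Formula: Rt = Rf + Rw + Ra
Substituting: Rt = 77040.4 + 47050.3 + 2095.7
Result: Rt = 126186.4 N

126186.4 N


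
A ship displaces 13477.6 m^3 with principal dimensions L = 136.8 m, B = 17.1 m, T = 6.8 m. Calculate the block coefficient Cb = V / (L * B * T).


Formula: Cb = V / (L * B * T)
Step 1 — L * B * T = 136.8 * 17.1 * 6.8 = 15907.104 m^3
Step 2 — Cb = 13477.6 / 15907.104 ≈ 0.84727 (5 s.f.)

0.84727


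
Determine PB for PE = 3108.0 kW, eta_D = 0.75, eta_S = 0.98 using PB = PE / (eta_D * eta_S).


Formula: PB = PE / (eta_D * eta_S)
Step 1 — combined efficiency = eta_D * eta_S = 0.75 * 0.98 = 0.735
Step 2 — PB = 3108.0 / 0.735 ≈ 4228.6 kW (5 s.f.)

4228.6 kW


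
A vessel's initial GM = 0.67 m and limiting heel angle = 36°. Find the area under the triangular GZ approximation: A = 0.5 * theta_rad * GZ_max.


Formula: GZ_max = GM * sin(theta); Area = 0.5 * theta_rad * GZ_max
Step 1 — GZ_max = 0.67 * sin(36°) = 0.67 * 0.587785 = 0.393816 m
Step 2 — theta_rad = 36 * pi/180 = 0.628319 rad
Step 3 — Area = 0.5 * 0.628319 * 0.393816 ≈ 0.12372 m·rad (5 s.f.)

0.12372 m·rad


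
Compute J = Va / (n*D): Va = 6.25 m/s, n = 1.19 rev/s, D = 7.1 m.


Formula: J = Va / (n * D)
Step 1 — n * D = 1.19 * 7.1 = 8.449
Step 2 — J = 6.25 / 8.449 ≈ 0.73973 (5 s.f.)

0.73973


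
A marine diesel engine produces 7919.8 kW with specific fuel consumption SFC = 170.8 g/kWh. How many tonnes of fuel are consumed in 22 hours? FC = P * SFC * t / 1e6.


Formula: FC (tonnes) = P * SFC * t / 1,000,000
Step 1 — P * SFC * t = 7919.8 * 170.8 * 22 = 29759440.48 g
Step 2 — FC (tonnes) = 29759440.48 / 1,000,000 ≈ 29.759 tonnes (5 s.f.)

29.759 tonnes


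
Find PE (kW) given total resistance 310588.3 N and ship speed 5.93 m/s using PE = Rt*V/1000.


Formula: PE = Rt * V / 1000 (kW)
Step 1 — PE (W) = 310588.3 * 5.93 = 1841788.619 W
Step 2 — PE (kW) = 1841788.619 / 1000 ≈ 1841.8 kW (5 s.f.)

1841.8 kW


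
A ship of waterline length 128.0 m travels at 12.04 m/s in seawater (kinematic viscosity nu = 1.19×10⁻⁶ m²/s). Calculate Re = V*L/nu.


Formula: Re = V * L / nu
Step 1 — V * L = 12.04 * 128.0 = 1541.12 m^2/s
Step 2 — Re = 1541.12 / 1.19e-6 = 1.30e+09

1.30e+09


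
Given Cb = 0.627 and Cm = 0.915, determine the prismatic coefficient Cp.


Formula: Cp = Cb / Cm
Substituting: Cp = 0.627 / 0.915
Result: Cp ≈ 0.68525 (5 s.f.)

0.68525


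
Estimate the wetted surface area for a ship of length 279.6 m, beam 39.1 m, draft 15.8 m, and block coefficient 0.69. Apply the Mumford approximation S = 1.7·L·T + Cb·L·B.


Formula: S = 1.7*L*T + V/T with V = Cb*L*B*T, i.e. S = L * (1.7*T + Cb*B)
Step 1 — 1.7*T = 1.7 * 15.8 = 26.86 m
Step 2 — Cb*B = 0.69 * 39.1 = 26.979 m
Step 3 — 1.7*T + Cb*B = 26.86 + 26.979 = 53.839 m
Step 4 — S = 279.6 * 53.839 ≈ 15053 m^2 (5 s.f.)

15053 m^2


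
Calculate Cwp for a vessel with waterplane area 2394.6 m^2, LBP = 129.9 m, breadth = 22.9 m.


Formula: Cwp = Aw / (L * B)
Step 1 — L * B = 129.9 * 22.9 = 2974.71 m^2
Step 2 — Cwp = 2394.6 / 2974.71 ≈ 0.80499 (5 s.f.)

0.80499


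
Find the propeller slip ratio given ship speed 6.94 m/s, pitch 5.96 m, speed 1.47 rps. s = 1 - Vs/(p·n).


Formula: s = 1 - Vs / (p * n)
Step 1 — p * n = 5.96 * 1.47 = 8.7612
Step 2 — Vs / (p*n) = 6.94 / 8.7612 = 0.792129 (6 d.p.)
Step 3 — s = 1 - 0.792129 = 0.207871

0.207871


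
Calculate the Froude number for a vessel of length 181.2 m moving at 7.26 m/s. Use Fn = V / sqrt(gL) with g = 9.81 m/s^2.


Formula: Fn = V / sqrt(g * L)
Step 1 — g * L = 9.81 * 181.2 = 1777.572
Step 2 — sqrt(g * L) = sqrt(1777.572) = 42.161262
Step 3 — Fn = 7.26 / 42.161262 ≈ 0.17220 (5 s.f.)

0.17220


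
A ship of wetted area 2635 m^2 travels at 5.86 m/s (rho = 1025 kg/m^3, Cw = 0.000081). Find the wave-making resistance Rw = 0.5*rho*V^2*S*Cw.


Formula: Rw = 0.5 * rho * V^2 * S * Cw
Step 1 — V^2 = 5.86^2 = 34.3396
Step 2 — 0.5 * rho * V^2 = 0.5 * 1025 * 34.3396 = 17599.045
Step 3 — Rw = 17599.045 * 2635 * 0.000081 ≈ 3756.3 N (5 s.f.)

3756.3 N


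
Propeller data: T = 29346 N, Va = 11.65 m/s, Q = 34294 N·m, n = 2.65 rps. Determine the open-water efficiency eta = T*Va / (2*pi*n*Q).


Formula: eta = T * Va / (2 * pi * n * Q)
Step 1 — numerator = T * Va = 29346 * 11.65 = 341880.9
Step 2 — 2 * pi * n = 2 * pi * 2.65 = 16.650441
Step 3 — denominator = 16.650441 * 34294 = 571010.22
Step 4 — eta = 341880.9 / 571010.22 ≈ 0.59873 (5 s.f.)

0.59873


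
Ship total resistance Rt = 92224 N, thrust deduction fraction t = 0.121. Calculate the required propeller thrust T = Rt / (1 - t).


Formula: T = Rt / (1 - t)
Step 1 — (1 - t) = 1 - 0.121 = 0.879
Step 2 — T = 92224 / 0.879 ≈ 104920 N (5 s.f.)

104920 N


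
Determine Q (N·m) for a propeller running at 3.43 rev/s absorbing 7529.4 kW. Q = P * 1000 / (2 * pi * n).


Formula: Q = P_W / (2 * pi * n)
Step 1 — P_W = 7529.4 kW * 1000 = 7529400.0 W
Step 2 — 2 * pi * n = 2 * pi * 3.43 = 21.551326
Step 3 — Q = 7529400.0 / 21.551326 ≈ 349370 N·m (5 s.f.)

349370 N·m


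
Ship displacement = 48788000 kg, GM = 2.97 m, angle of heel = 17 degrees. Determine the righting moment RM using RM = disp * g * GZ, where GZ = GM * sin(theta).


Formula: GZ = GM * sin(theta); RM = disp * g * GZ
Step 1 — GZ = 2.97 * sin(17°) = 2.97 * 0.292372 = 0.868345 m
Step 2 — RM = 48788000 * 9.81 * 0.868345 ≈ 415600000 N·m (5 s.f.)

415600000 N·m


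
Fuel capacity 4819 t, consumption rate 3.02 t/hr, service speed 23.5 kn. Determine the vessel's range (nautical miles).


Formula: endurance = fuel / rate; range = endurance * speed
Step 1 — endurance = 4819 / 3.02 = 1595.6954 hours
Step 2 — range = 1595.6954 * 23.5 ≈ 37499 nautical miles (5 s.f.)

37499 NM


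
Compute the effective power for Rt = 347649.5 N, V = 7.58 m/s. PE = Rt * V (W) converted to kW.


Formula: PE = Rt * V / 1000 (kW)
Step 1 — PE (W) = 347649.5 * 7.58 = 2635183.21 W
Step 2 — PE (kW) = 2635183.21 / 1000 ≈ 2635.2 kW (5 s.f.)

2635.2 kW


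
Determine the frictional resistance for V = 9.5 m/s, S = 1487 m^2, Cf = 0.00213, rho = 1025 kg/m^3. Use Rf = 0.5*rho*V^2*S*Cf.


Formula: Rf = 0.5 * rho * V^2 * S * Cf
Step 1 — V^2 = 9.5^2 = 90.25
Step 2 — 0.5 * rho * V^2 = 0.5 * 1025 * 90.25 = 46253.125
Step 3 — Rf = 46253.125 * 1487 * 0.00213 ≈ 146500 N (5 s.f.)

146500 N


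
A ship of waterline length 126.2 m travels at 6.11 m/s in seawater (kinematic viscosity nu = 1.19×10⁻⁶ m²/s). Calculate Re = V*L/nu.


Formula: Re = V * L / nu
Step 1 — V * L = 6.11 * 126.2 = 771.082 m^2/s
Step 2 — Re = 771.082 / 1.19e-6 = 6.48e+08

6.48e+08


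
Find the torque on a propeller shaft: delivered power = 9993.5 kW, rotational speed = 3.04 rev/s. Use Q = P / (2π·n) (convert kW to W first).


Formula: Q = P_W / (2 * pi * n)
Step 1 — P_W = 9993.5 kW * 1000 = 9993500.0 W
Step 2 — 2 * pi * n = 2 * pi * 3.04 = 19.100883
Step 3 — Q = 9993500.0 / 19.100883 ≈ 523200 N·m (5 s.f.)

523200 N·m


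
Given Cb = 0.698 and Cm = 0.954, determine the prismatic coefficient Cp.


Formula: Cp = Cb / Cm
Substituting: Cp = 0.698 / 0.954
Result: Cp ≈ 0.73166 (5 s.f.)

0.73166


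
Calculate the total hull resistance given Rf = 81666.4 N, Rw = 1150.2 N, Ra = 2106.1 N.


Formula: Rt = Rf + Rw + Ra
Substituting: Rt = 81666.4 + 1150.2 + 2106.1
Result: Rt = 84922.7 N

84922.7 N


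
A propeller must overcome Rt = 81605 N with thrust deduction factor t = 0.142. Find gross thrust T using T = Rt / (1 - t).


Formula: T = Rt / (1 - t)
Step 1 — (1 - t) = 1 - 0.142 = 0.858
Step 2 — T = 81605 / 0.858 ≈ 95111 N (5 s.f.)

95111 N


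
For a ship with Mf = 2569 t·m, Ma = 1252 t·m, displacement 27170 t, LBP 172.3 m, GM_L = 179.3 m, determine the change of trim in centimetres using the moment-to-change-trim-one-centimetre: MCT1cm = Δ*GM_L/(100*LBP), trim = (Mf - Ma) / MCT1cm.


Formula: net trimming moment = Mf - Ma; MCT1cm = Δ*GM_L/(100*LBP); trim = net moment / MCT1cm
Step 1 — net trimming moment = 2569 - 1252 = 1317 t·m
Step 2 — MCT1cm = 27170 * 179.3 / (100 * 172.3) = 282.7383 t·m/cm
Step 3 — trim = 1317 / 282.7383 ≈ 4.6580 cm (5 s.f.)

4.6580 cm


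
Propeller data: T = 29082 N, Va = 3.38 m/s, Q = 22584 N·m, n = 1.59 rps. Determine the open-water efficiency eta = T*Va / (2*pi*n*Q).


Formula: eta = T * Va / (2 * pi * n * Q)
Step 1 — numerator = T * Va = 29082 * 3.38 = 98297.16
Step 2 — 2 * pi * n = 2 * pi * 1.59 = 9.990265
Step 3 — denominator = 9.990265 * 22584 = 225620.14
Step 4 — eta = 98297.16 / 225620.14 ≈ 0.43568 (5 s.f.)

0.43568


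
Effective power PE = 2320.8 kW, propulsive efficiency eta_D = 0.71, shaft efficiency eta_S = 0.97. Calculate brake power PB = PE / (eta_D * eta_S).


Formula: PB = PE / (eta_D * eta_S)
Step 1 — combined efficiency = eta_D * eta_S = 0.71 * 0.97 = 0.6887
Step 2 — PB = 2320.8 / 0.6887 ≈ 3369.8 kW (5 s.f.)

3369.8 kW


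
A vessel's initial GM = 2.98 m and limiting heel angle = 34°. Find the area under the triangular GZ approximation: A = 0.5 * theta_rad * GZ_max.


Formula: GZ_max = GM * sin(theta); Area = 0.5 * theta_rad * GZ_max
Step 1 — GZ_max = 2.98 * sin(34°) = 2.98 * 0.559193 = 1.666395 m
Step 2 — theta_rad = 34 * pi/180 = 0.593412 rad
Step 3 — Area = 0.5 * 0.593412 * 1.666395 ≈ 0.49443 m·rad (5 s.f.)

0.49443 m·rad


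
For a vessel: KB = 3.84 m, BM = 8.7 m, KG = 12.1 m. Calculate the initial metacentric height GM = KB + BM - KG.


Formula: GM = KB + BM - KG
Step 1 — KM = KB + BM = 3.84 + 8.7 = 12.54 m
Step 2 — GM = KM - KG = 12.54 - 12.1 = 0.44 m

0.44 m


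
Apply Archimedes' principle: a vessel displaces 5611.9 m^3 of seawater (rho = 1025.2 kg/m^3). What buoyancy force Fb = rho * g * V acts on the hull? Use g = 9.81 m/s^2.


Formula: Fb = rho * g * V
Substituting: Fb = 1025.2 * 9.81 * 5611.9
Intermediate: 1025.2 * 9.81 = 10057.212
Result: Fb = 10057.212 * 5611.9 ≈ 56440000 N (5 s.f.)

56440000 N


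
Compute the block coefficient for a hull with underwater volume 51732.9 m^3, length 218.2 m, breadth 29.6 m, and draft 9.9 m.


Formula: Cb = V / (L * B * T)
Step 1 — L * B * T = 218.2 * 29.6 * 9.9 = 63941.328 m^3
Step 2 — Cb = 51732.9 / 63941.328 ≈ 0.80907 (5 s.f.)

0.80907


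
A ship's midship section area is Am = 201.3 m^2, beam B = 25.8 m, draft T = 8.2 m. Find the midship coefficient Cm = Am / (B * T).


Formula: Cm = Am / (B * T)
Step 1 — B * T = 25.8 * 8.2 = 211.56 m^2
Step 2 — Cm = 201.3 / 211.56 ≈ 0.95150 (5 s.f.)

0.95150


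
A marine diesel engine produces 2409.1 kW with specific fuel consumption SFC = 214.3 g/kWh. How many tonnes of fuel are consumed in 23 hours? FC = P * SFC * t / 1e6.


Formula: FC (tonnes) = P * SFC * t / 1,000,000
Step 1 — P * SFC * t = 2409.1 * 214.3 * 23 = 11874212.99 g
Step 2 — FC (tonnes) = 11874212.99 / 1,000,000 ≈ 11.874 tonnes (5 s.f.)

11.874 tonnes


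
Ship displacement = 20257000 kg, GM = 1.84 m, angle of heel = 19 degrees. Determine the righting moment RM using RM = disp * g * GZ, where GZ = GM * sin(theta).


Formula: GZ = GM * sin(theta); RM = disp * g * GZ
Step 1 — GZ = 1.84 * sin(19°) = 1.84 * 0.325568 = 0.599045 m
Step 2 — RM = 20257000 * 9.81 * 0.599045 ≈ 119040000 N·m (5 s.f.)

119040000 N·m


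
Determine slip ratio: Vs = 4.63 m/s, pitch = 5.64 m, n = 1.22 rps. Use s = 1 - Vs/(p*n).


Formula: s = 1 - Vs / (p * n)
Step 1 — p * n = 5.64 * 1.22 = 6.8808
Step 2 — Vs / (p*n) = 4.63 / 6.8808 = 0.672887 (6 d.p.)
Step 3 — s = 1 - 0.672887 = 0.327113

0.327113


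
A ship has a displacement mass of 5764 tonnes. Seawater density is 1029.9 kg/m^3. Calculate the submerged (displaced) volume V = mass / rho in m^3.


Formula: V = mass / rho
Step 1 — convert tonnes to kg: 5764 t * 1000 = 5764000 kg
Step 2 — V = 5764000 / 1029.9 ≈ 5596.7 m^3 (5 s.f.)

5596.7 m^3


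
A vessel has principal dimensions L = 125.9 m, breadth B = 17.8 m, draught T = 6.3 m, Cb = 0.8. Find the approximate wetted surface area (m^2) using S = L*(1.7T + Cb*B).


Formula: S = 1.7*L*T + V/T with V = Cb*L*B*T, i.e. S = L * (1.7*T + Cb*B)
Step 1 — 1.7*T = 1.7 * 6.3 = 10.71 m
Step 2 — Cb*B = 0.8 * 17.8 = 14.24 m
Step 3 — 1.7*T + Cb*B = 10.71 + 14.24 = 24.95 m
Step 4 — S = 125.9 * 24.95 ≈ 3141.2 m^2 (5 s.f.)

3141.2 m^2


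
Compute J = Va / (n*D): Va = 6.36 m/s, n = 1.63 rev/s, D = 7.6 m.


Formula: J = Va / (n * D)
Step 1 — n * D = 1.63 * 7.6 = 12.388
Step 2 — J = 6.36 / 12.388 ≈ 0.51340 (5 s.f.)

0.51340


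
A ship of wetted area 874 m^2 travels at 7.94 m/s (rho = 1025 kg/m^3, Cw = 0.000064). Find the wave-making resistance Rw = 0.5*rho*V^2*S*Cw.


Formula: Rw = 0.5 * rho * V^2 * S * Cw
Step 1 — V^2 = 7.94^2 = 63.0436
Step 2 — 0.5 * rho * V^2 = 0.5 * 1025 * 63.0436 = 32309.845
Step 3 — Rw = 32309.845 * 874 * 0.000064 ≈ 1807.3 N (5 s.f.)

1807.3 N


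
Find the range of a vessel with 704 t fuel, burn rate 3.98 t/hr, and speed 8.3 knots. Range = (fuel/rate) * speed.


Formula: endurance = fuel / rate; range = endurance * speed
Step 1 — endurance = 704 / 3.98 = 176.8844 hours
Step 2 — range = 176.8844 * 8.3 ≈ 1468.1 nautical miles (5 s.f.)

1468.1 NM


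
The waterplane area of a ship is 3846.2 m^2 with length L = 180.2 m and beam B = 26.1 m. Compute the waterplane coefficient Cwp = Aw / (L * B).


Formula: Cwp = Aw / (L * B)
Step 1 — L * B = 180.2 * 26.1 = 4703.22 m^2
Step 2 — Cwp = 3846.2 / 4703.22 ≈ 0.81778 (5 s.f.)

0.81778


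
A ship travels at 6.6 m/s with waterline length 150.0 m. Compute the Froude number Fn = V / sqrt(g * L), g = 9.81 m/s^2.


Formula: Fn = V / sqrt(g * L)
Step 1 — g * L = 9.81 * 150.0 = 1471.5
Step 2 — sqrt(g * L) = sqrt(1471.5) = 38.360136
Step 3 — Fn = 6.6 / 38.360136 ≈ 0.17205 (5 s.f.)

0.17205


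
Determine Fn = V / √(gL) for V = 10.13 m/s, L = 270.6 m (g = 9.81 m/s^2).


Formula: Fn = V / sqrt(g * L)
Step 1 — g * L = 9.81 * 270.6 = 2654.586
Step 2 — sqrt(g * L) = sqrt(2654.586) = 51.522675
Step 3 — Fn = 10.13 / 51.522675 ≈ 0.19661 (5 s.f.)

0.19661


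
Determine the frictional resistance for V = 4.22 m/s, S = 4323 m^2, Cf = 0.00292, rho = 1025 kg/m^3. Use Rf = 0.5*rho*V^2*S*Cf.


Formula: Rf = 0.5 * rho * V^2 * S * Cf
Step 1 — V^2 = 4.22^2 = 17.8084
Step 2 — 0.5 * rho * V^2 = 0.5 * 1025 * 17.8084 = 9126.805
Step 3 — Rf = 9126.805 * 4323 * 0.00292 ≈ 115210 N (5 s.f.)

115210 N


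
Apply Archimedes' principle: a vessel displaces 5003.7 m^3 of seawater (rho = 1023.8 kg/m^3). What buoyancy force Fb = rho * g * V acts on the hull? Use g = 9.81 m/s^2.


Formula: Fb = rho * g * V
Substituting: Fb = 1023.8 * 9.81 * 5003.7
Intermediate: 1023.8 * 9.81 = 10043.478
Result: Fb = 10043.478 * 5003.7 ≈ 50255000 N (5 s.f.)

50255000 N


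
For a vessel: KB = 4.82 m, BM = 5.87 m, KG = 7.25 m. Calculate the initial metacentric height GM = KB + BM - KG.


Formula: GM = KB + BM - KG
Step 1 — KM = KB + BM = 4.82 + 5.87 = 10.69 m
Step 2 — GM = KM - KG = 10.69 - 7.25 = 3.44 m

3.44 m
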